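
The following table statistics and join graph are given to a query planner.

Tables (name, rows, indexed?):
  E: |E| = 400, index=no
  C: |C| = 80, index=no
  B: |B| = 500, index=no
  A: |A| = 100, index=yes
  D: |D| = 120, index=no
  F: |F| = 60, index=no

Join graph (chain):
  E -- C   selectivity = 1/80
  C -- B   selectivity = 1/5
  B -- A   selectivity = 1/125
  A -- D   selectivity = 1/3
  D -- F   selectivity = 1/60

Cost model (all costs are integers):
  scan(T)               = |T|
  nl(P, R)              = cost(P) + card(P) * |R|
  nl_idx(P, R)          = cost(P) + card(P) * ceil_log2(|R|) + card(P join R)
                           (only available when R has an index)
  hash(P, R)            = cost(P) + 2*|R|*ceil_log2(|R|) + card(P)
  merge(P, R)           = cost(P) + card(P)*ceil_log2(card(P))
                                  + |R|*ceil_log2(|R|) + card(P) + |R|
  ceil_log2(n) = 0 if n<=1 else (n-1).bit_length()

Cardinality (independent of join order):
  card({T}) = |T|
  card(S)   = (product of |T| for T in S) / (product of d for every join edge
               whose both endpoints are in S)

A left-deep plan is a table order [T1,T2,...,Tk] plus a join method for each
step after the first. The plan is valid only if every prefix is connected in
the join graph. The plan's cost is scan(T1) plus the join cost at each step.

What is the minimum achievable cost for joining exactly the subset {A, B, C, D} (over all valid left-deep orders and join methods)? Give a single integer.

Selinger DP over subsets of {A,B,C,D}:
  {C}: scan cost=80, card=80
  {B}: scan cost=500, card=500
  {A}: scan cost=100, card=100
  {D}: scan cost=120, card=120
  {BC}: card=8000; try (C,hash)→2120, (B,merge)→5720, (C,merge)→6140, (B,hash)→9160, (B,nl)→40080, (C,nl)→40500; best=2120 via (C,hash)
  {AB}: card=400; try (A,hash)→2400, (A,nl_idx)→4400, (B,merge)→5900, (A,merge)→6300, (B,hash)→9200, (B,nl)→50100 …(+1); best=2400 via (A,hash)
  {AD}: card=4000; try (A,hash)→1640, (D,merge)→1860, (D,hash)→1880, (A,merge)→1880, (A,nl_idx)→4960, (D,nl)→12100 …(+1); best=1640 via (A,hash)
  {ABC}: card=6400; try (C,hash)→3920, (C,merge)→7040, (A,hash)→11520, (C,nl)→34400, (A,nl_idx)→64520, (A,merge)→114920 …(+1); best=3920 via (C,hash)
  {ABD}: card=16000; try (D,hash)→4480, (D,merge)→7360, (B,hash)→14640, (D,nl)→50400, (B,merge)→58640, (B,nl)→2001640; best=4480 via (D,hash)
  {ABCD}: card=256000; try (D,hash)→12000, (C,hash)→21600, (D,merge)→94480, (C,merge)→245120, (D,nl)→771920, (C,nl)→1284480; best=12000 via (D,hash)

12000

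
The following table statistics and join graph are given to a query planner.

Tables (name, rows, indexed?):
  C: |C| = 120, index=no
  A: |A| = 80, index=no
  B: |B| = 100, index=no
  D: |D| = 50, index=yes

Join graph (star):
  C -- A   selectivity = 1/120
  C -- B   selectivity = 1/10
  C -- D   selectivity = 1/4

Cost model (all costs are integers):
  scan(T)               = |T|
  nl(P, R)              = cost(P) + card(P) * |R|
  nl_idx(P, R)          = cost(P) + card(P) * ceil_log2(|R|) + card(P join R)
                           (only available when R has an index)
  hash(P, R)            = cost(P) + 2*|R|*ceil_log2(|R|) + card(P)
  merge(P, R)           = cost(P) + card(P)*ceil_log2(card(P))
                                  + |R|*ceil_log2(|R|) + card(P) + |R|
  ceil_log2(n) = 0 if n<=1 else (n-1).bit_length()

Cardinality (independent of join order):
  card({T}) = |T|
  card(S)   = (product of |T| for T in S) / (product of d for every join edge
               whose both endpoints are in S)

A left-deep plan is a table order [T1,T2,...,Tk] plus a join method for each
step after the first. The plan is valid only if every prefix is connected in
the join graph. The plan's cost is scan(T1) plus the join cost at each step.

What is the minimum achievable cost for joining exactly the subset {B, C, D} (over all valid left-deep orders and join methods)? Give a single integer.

3440

Selinger DP over subsets of {B,C,D}:
  {C}: scan cost=120, card=120
  {B}: scan cost=100, card=100
  {D}: scan cost=50, card=50
  {BC}: card=1200; try (B,hash)→1640, (C,merge)→1860, (C,hash)→1880, (B,merge)→1880, (C,nl)→12100, (B,nl)→12120; best=1640 via (B,hash)
  {CD}: card=1500; try (D,hash)→840, (C,merge)→1360, (D,merge)→1430, (C,hash)→1780, (D,nl_idx)→2340, (C,nl)→6050 …(+1); best=840 via (D,hash)
  {BCD}: card=15000; try (D,hash)→3440, (B,hash)→3740, (D,merge)→16390, (B,merge)→19640, (D,nl_idx)→23840, (D,nl)→61640 …(+1); best=3440 via (D,hash)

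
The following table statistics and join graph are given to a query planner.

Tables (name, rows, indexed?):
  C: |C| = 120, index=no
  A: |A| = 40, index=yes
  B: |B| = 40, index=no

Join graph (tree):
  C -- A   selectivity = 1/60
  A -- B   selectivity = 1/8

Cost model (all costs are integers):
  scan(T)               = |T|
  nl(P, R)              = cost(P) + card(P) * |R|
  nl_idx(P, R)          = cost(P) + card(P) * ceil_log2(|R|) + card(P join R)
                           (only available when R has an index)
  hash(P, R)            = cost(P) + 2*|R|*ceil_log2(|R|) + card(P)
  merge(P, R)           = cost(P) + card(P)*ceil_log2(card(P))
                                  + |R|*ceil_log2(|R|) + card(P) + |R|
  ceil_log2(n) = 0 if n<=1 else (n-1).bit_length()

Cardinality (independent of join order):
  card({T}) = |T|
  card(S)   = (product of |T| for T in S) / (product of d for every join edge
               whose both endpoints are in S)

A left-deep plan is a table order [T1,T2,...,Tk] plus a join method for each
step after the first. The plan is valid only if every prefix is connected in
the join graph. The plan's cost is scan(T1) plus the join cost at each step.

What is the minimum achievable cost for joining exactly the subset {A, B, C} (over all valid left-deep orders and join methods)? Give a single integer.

Selinger DP over subsets of {A,B,C}:
  {C}: scan cost=120, card=120
  {A}: scan cost=40, card=40
  {B}: scan cost=40, card=40
  {AC}: card=80; try (A,hash)→720, (A,nl_idx)→920, (C,merge)→1280, (A,merge)→1360, (C,hash)→1760, (C,nl)→4840 …(+1); best=720 via (A,hash)
  {AB}: card=200; try (A,nl_idx)→480, (B,hash)→560, (A,hash)→560, (B,merge)→600, (A,merge)→600, (B,nl)→1640 …(+1); best=480 via (A,nl_idx)
  {ABC}: card=400; try (B,hash)→1280, (B,merge)→1640, (C,hash)→2360, (C,merge)→3240, (B,nl)→3920, (C,nl)→24480; best=1280 via (B,hash)

1280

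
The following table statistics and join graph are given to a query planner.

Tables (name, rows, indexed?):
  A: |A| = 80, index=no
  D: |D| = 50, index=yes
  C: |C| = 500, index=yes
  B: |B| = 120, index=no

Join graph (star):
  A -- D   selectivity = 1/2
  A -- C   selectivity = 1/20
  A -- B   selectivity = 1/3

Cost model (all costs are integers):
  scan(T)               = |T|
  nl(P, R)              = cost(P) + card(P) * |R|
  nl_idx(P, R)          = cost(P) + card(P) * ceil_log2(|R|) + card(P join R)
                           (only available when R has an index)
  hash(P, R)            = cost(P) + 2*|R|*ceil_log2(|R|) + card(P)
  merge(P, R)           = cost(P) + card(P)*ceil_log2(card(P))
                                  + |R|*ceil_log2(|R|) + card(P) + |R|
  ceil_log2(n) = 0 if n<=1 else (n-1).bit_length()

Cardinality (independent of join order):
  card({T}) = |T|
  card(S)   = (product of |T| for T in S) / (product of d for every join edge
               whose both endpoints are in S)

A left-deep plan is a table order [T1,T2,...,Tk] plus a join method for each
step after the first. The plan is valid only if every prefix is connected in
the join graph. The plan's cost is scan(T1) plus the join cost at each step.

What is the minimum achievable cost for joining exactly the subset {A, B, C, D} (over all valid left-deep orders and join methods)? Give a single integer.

56400

Selinger DP over subsets of {A,B,C,D}:
  {A}: scan cost=80, card=80
  {D}: scan cost=50, card=50
  {C}: scan cost=500, card=500
  {B}: scan cost=120, card=120
  {AD}: card=2000; try (D,hash)→760, (A,merge)→1040, (D,merge)→1070, (A,hash)→1220, (D,nl_idx)→2560, (A,nl)→4050 …(+1); best=760 via (D,hash)
  {AC}: card=2000; try (A,hash)→2120, (C,nl_idx)→2800, (C,merge)→5720, (A,merge)→6140, (C,hash)→9160, (C,nl)→40080 …(+1); best=2120 via (A,hash)
  {AB}: card=3200; try (A,hash)→1360, (B,merge)→1680, (A,merge)→1720, (B,hash)→1840, (B,nl)→9680, (A,nl)→9720; best=1360 via (A,hash)
  {ACD}: card=50000; try (D,hash)→4720, (C,hash)→11760, (D,merge)→26470, (C,merge)→29760, (D,nl_idx)→64120, (C,nl_idx)→68760 …(+2); best=4720 via (D,hash)
  {ABD}: card=80000; try (B,hash)→4440, (D,hash)→5160, (B,merge)→25720, (D,merge)→43310, (D,nl_idx)→100560, (D,nl)→161360 …(+1); best=4440 via (B,hash)
  {ABC}: card=80000; try (B,hash)→5800, (C,hash)→13560, (B,merge)→27080, (C,merge)→47960, (C,nl_idx)→110160, (B,nl)→242120 …(+1); best=5800 via (B,hash)
  {ABCD}: card=2000000; try (B,hash)→56400, (D,hash)→86400, (C,hash)→93440, (B,merge)→855680, (D,merge)→1446150, (C,merge)→1449440 …(+5); best=56400 via (B,hash)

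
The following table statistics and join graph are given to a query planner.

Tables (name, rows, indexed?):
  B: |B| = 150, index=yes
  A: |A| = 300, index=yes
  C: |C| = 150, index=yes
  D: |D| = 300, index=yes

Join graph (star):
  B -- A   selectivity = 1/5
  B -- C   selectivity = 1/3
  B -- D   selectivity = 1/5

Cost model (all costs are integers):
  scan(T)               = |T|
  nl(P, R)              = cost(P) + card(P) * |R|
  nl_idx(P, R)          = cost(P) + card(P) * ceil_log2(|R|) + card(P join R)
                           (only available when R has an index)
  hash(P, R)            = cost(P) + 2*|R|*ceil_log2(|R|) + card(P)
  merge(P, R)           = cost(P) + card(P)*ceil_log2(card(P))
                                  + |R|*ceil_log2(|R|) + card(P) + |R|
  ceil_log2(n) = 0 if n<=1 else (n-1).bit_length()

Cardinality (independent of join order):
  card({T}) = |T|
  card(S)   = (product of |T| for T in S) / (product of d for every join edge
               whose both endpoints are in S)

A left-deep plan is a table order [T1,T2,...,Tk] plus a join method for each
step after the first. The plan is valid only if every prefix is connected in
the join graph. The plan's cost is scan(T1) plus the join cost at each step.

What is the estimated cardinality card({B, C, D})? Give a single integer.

Tables in S: B(150), C(150), D(300)
Edges inside S: B-C(d=3), B-D(d=5)
numerator = 150 * 150 * 300 = 6750000
denominator = 3 * 5 = 15
card(S) = 6750000 / 15 = 450000

450000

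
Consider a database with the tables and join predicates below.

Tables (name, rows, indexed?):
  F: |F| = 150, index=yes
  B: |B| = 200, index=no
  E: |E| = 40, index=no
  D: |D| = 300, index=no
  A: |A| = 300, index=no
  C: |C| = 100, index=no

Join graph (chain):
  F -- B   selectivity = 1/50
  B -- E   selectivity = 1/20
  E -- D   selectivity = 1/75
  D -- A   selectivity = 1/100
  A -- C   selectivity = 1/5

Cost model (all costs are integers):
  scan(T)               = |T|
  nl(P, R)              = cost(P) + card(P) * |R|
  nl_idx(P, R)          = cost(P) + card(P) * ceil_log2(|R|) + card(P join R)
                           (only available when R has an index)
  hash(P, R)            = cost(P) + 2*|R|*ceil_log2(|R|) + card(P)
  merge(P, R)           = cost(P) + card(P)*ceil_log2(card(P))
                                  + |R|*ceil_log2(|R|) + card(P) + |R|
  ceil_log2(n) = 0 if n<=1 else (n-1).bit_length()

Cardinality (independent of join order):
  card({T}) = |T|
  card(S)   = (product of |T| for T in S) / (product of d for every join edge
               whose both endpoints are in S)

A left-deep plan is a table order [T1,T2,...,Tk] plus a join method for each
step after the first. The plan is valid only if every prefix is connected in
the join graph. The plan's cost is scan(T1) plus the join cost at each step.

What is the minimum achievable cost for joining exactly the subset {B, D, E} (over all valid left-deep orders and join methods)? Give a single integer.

4320

Selinger DP over subsets of {B,D,E}:
  {B}: scan cost=200, card=200
  {E}: scan cost=40, card=40
  {D}: scan cost=300, card=300
  {BE}: card=400; try (E,hash)→880, (B,merge)→2120, (E,merge)→2280, (B,hash)→3280, (B,nl)→8040, (E,nl)→8200; best=880 via (E,hash)
  {DE}: card=160; try (E,hash)→1080, (D,merge)→3320, (E,merge)→3580, (D,hash)→5480, (D,nl)→12040, (E,nl)→12300; best=1080 via (E,hash)
  {BDE}: card=1600; try (B,merge)→4320, (B,hash)→4440, (D,hash)→6680, (D,merge)→7880, (B,nl)→33080, (D,nl)→120880; best=4320 via (B,merge)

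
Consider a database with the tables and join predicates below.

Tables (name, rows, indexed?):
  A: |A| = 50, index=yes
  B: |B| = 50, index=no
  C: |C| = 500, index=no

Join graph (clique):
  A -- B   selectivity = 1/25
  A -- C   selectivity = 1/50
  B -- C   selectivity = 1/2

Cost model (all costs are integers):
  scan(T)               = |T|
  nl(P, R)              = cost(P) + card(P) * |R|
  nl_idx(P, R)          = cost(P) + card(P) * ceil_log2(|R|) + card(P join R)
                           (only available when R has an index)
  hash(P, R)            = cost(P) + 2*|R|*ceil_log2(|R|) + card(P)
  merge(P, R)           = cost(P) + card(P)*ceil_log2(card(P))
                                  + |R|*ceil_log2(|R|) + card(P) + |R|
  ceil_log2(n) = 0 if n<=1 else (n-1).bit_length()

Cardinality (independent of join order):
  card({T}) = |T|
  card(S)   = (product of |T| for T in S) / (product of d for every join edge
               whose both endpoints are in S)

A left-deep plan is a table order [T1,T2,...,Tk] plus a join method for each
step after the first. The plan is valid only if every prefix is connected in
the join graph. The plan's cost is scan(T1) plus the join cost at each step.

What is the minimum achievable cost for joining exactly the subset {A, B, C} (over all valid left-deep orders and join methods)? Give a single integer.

Selinger DP over subsets of {A,B,C}:
  {A}: scan cost=50, card=50
  {B}: scan cost=50, card=50
  {C}: scan cost=500, card=500
  {AB}: card=100; try (A,nl_idx)→450, (B,hash)→700, (A,hash)→700, (B,merge)→750, (A,merge)→750, (B,nl)→2550 …(+1); best=450 via (A,nl_idx)
  {AC}: card=500; try (A,hash)→1600, (A,nl_idx)→4000, (C,merge)→5400, (A,merge)→5850, (C,hash)→9100, (C,nl)→25050 …(+1); best=1600 via (A,hash)
  {BC}: card=12500; try (B,hash)→1600, (C,merge)→5400, (B,merge)→5850, (C,hash)→9100, (C,nl)→25050, (B,nl)→25500; best=1600 via (B,hash)
  {ABC}: card=500; try (B,hash)→2700, (C,merge)→6250, (B,merge)→6950, (C,hash)→9550, (A,hash)→14700, (B,nl)→26600 …(+4); best=2700 via (B,hash)

2700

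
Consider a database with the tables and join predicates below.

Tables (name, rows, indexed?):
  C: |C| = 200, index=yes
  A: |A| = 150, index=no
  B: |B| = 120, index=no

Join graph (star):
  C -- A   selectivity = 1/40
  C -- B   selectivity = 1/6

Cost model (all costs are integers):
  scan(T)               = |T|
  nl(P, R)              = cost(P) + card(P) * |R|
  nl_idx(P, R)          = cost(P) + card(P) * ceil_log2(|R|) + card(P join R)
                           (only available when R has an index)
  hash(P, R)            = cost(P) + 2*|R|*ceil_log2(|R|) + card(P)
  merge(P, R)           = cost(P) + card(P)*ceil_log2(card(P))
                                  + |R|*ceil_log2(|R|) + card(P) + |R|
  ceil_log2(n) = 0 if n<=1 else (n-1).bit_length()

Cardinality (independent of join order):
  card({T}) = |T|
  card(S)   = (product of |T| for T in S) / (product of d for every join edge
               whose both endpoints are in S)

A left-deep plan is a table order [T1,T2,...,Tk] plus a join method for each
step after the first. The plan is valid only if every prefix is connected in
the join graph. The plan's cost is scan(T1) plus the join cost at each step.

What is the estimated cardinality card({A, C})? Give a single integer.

Tables in S: A(150), C(200)
Edges inside S: C-A(d=40)
numerator = 150 * 200 = 30000
denominator = 40 = 40
card(S) = 30000 / 40 = 750

750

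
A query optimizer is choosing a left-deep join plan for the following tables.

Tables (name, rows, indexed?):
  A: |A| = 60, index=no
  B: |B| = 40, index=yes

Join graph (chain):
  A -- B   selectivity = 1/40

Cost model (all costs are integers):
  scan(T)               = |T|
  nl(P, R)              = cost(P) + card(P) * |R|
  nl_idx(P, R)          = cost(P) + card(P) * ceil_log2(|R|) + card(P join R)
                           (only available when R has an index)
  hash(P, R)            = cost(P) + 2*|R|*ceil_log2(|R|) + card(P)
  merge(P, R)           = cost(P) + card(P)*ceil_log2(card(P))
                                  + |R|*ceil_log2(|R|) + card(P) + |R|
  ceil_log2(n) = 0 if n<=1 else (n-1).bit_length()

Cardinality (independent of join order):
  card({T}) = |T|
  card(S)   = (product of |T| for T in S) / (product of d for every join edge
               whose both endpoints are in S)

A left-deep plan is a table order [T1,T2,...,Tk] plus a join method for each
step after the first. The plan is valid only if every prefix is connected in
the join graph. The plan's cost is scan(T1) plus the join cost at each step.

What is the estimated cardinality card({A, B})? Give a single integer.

60

Tables in S: A(60), B(40)
Edges inside S: A-B(d=40)
numerator = 60 * 40 = 2400
denominator = 40 = 40
card(S) = 2400 / 40 = 60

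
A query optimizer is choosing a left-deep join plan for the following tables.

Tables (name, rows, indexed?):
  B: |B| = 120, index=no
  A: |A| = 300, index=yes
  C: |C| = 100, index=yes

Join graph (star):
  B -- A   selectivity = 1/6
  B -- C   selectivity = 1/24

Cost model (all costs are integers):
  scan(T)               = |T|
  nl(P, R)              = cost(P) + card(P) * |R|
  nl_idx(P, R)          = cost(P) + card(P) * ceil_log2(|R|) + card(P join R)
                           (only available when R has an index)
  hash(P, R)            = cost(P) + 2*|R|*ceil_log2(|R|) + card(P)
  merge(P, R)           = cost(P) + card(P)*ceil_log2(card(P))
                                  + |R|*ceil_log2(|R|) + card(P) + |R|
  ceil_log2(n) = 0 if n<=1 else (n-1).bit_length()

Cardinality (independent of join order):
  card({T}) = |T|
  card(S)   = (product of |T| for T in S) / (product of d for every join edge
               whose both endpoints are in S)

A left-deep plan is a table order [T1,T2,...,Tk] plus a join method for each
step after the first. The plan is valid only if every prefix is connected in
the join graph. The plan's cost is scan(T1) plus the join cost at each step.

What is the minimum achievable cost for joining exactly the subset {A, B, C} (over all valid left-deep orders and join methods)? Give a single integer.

Selinger DP over subsets of {A,B,C}:
  {B}: scan cost=120, card=120
  {A}: scan cost=300, card=300
  {C}: scan cost=100, card=100
  {AB}: card=6000; try (B,hash)→2280, (A,merge)→4080, (B,merge)→4260, (A,hash)→5640, (A,nl_idx)→7200, (A,nl)→36120 …(+1); best=2280 via (B,hash)
  {BC}: card=500; try (C,nl_idx)→1460, (C,hash)→1640, (B,merge)→1860, (C,merge)→1880, (B,hash)→1880, (B,nl)→12100 …(+1); best=1460 via (C,nl_idx)
  {ABC}: card=25000; try (A,hash)→7360, (A,merge)→9460, (C,hash)→9680, (A,nl_idx)→30960, (C,nl_idx)→69280, (C,merge)→87080 …(+2); best=7360 via (A,hash)

7360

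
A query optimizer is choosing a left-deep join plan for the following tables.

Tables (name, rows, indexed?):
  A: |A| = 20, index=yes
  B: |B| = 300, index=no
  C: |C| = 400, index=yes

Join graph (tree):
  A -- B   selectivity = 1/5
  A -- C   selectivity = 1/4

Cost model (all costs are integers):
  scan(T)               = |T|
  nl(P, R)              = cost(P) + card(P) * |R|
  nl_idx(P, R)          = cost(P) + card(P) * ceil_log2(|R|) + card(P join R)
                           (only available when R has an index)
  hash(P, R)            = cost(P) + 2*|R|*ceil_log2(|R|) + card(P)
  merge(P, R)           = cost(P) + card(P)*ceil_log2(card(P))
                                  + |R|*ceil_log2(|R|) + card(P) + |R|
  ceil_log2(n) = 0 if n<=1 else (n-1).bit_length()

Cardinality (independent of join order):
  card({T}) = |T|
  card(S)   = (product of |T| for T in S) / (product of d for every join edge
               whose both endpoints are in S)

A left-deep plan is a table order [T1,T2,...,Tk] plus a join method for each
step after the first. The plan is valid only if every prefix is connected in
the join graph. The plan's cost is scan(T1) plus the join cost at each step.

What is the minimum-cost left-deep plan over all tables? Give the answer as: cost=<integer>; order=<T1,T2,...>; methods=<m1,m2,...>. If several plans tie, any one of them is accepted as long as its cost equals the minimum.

cost=8400; order=C,A,B; methods=hash,hash

Selinger DP (subsets sized 1..n):
  {A}: scan cost=20, card=20
  {B}: scan cost=300, card=300
  {C}: scan cost=400, card=400
  {AB}: card=1200; try (A,hash)→800, (A,nl_idx)→3000, (B,merge)→3140, (A,merge)→3420, (B,hash)→5440, (B,nl)→6020 …(+1); best=800 via (A,hash)
  {AC}: card=2000; try (A,hash)→1000, (C,nl_idx)→2200, (C,merge)→4140, (A,nl_idx)→4400, (A,merge)→4520, (C,hash)→7240 …(+2); best=1000 via (A,hash)
  {ABC}: card=120000; try (B,hash)→8400, (C,hash)→9200, (C,merge)→19200, (B,merge)→28000, (C,nl_idx)→131600, (C,nl)→480800 …(+1); best=8400 via (B,hash)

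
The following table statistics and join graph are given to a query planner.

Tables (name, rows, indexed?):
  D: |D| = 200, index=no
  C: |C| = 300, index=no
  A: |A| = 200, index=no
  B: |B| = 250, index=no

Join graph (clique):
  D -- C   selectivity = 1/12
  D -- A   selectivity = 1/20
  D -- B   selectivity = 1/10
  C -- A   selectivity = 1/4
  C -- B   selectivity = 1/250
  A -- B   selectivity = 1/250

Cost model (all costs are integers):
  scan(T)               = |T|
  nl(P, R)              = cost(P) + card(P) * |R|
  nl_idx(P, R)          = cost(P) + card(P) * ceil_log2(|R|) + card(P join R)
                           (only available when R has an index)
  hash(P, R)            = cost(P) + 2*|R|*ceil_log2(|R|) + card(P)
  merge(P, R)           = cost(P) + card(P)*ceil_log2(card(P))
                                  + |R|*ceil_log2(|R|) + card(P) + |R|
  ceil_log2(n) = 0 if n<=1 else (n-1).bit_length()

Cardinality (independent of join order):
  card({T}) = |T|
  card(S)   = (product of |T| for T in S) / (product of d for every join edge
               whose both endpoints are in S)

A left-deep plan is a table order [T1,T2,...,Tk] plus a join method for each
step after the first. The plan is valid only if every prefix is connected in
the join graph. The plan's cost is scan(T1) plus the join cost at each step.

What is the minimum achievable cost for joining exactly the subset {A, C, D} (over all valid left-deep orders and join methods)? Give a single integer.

Selinger DP over subsets of {A,C,D}:
  {D}: scan cost=200, card=200
  {C}: scan cost=300, card=300
  {A}: scan cost=200, card=200
  {CD}: card=5000; try (D,hash)→3800, (C,merge)→5000, (D,merge)→5100, (C,hash)→5800, (C,nl)→60200, (D,nl)→60300; best=3800 via (D,hash)
  {AD}: card=2000; try (D,hash)→3600, (A,hash)→3600, (D,merge)→3800, (A,merge)→3800, (D,nl)→40200, (A,nl)→40200; best=3600 via (D,hash)
  {AC}: card=15000; try (A,hash)→3800, (C,merge)→5000, (A,merge)→5100, (C,hash)→5800, (C,nl)→60200, (A,nl)→60300; best=3800 via (A,hash)
  {ACD}: card=12500; try (C,hash)→11000, (A,hash)→12000, (D,hash)→22000, (C,merge)→30600, (A,merge)→75600, (D,merge)→230600 …(+3); best=11000 via (C,hash)

11000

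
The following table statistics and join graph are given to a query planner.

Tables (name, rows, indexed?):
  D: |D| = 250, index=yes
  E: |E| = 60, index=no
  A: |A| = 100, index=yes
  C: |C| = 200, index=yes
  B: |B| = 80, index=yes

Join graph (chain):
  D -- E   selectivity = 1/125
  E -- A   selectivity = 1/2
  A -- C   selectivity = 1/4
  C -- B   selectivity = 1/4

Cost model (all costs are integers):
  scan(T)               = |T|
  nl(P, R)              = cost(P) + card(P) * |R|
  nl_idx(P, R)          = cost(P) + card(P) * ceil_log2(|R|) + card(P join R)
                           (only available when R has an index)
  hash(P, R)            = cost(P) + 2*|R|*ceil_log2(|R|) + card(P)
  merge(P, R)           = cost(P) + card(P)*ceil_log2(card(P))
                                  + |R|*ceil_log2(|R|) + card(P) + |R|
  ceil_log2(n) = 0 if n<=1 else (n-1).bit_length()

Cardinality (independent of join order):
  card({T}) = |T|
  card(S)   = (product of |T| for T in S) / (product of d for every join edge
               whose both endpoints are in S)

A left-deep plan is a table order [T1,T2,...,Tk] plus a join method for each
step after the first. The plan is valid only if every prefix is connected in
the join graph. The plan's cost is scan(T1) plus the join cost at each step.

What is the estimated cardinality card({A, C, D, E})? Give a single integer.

Tables in S: A(100), C(200), D(250), E(60)
Edges inside S: D-E(d=125), E-A(d=2), A-C(d=4)
numerator = 100 * 200 * 250 * 60 = 300000000
denominator = 125 * 2 * 4 = 1000
card(S) = 300000000 / 1000 = 300000

300000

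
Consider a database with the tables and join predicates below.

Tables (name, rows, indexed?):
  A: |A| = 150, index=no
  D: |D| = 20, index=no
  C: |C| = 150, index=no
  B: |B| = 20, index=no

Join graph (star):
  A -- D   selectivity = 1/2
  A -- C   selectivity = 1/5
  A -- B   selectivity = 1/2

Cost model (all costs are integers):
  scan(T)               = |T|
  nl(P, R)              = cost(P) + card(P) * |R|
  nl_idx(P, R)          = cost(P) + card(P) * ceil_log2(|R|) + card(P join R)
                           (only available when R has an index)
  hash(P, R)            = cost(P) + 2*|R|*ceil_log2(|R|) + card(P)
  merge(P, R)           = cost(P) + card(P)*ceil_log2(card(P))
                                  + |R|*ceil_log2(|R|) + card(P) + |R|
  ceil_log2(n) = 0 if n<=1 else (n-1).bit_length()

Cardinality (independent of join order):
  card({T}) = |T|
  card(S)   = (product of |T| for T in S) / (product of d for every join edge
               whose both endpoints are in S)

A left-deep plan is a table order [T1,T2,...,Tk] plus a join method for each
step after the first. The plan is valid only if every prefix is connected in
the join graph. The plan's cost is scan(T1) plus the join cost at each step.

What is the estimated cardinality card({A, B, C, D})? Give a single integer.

450000

Tables in S: A(150), B(20), C(150), D(20)
Edges inside S: A-D(d=2), A-C(d=5), A-B(d=2)
numerator = 150 * 20 * 150 * 20 = 9000000
denominator = 2 * 5 * 2 = 20
card(S) = 9000000 / 20 = 450000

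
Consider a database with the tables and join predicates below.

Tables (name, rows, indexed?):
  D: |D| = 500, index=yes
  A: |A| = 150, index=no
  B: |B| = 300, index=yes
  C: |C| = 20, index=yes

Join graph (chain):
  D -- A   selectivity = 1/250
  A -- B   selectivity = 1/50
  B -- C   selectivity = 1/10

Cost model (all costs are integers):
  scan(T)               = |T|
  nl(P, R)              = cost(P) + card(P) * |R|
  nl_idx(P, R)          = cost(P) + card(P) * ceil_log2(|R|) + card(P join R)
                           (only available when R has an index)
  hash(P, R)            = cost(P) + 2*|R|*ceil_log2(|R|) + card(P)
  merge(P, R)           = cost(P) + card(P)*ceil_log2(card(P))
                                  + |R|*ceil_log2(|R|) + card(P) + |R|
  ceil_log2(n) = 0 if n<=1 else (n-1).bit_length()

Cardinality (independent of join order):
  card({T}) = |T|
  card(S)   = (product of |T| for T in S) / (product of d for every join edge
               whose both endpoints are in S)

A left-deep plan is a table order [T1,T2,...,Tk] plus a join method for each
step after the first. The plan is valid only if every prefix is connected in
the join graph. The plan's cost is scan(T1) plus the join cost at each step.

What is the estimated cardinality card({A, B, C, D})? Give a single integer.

3600

Tables in S: A(150), B(300), C(20), D(500)
Edges inside S: D-A(d=250), A-B(d=50), B-C(d=10)
numerator = 150 * 300 * 20 * 500 = 450000000
denominator = 250 * 50 * 10 = 125000
card(S) = 450000000 / 125000 = 3600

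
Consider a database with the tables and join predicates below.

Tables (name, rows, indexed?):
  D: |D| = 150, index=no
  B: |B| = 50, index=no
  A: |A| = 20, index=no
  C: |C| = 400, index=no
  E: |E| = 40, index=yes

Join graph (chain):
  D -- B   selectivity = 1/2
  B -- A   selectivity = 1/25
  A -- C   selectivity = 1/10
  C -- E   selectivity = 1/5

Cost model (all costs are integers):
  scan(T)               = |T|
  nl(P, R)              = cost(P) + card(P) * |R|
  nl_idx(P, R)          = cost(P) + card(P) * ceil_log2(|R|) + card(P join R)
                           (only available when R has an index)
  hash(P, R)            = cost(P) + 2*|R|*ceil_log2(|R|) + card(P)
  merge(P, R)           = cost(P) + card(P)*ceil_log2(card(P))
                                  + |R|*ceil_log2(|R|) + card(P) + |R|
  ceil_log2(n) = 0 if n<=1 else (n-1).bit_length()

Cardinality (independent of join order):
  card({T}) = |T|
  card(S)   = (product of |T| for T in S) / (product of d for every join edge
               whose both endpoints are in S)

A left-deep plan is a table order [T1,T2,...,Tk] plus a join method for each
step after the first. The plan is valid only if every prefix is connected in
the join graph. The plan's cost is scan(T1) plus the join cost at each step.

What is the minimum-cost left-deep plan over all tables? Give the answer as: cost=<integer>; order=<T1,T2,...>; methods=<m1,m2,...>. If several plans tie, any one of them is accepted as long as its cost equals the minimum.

Selinger DP (subsets sized 1..n):
  {D}: scan cost=150, card=150
  {B}: scan cost=50, card=50
  {A}: scan cost=20, card=20
  {C}: scan cost=400, card=400
  {E}: scan cost=40, card=40
  {BD}: card=3750; try (B,hash)→900, (D,merge)→1750, (B,merge)→1850, (D,hash)→2500, (D,nl)→7550, (B,nl)→7650; best=900 via (B,hash)
  {AB}: card=40; try (A,hash)→300, (B,merge)→490, (A,merge)→520, (B,hash)→640, (B,nl)→1020, (A,nl)→1050; best=300 via (A,hash)
  {AC}: card=800; try (A,hash)→1000, (C,merge)→4140, (A,merge)→4520, (C,hash)→7240, (C,nl)→8020, (A,nl)→8400; best=1000 via (A,hash)
  {CE}: card=3200; try (E,hash)→1280, (C,merge)→4320, (E,merge)→4680, (E,nl_idx)→6000, (C,hash)→7280, (C,nl)→16040 …(+1); best=1280 via (E,hash)
  {ABD}: card=3000; try (D,merge)→1930, (D,hash)→2740, (A,hash)→4850, (D,nl)→6300, (A,merge)→49770, (A,nl)→75900; best=1930 via (D,merge)
  {ABC}: card=1600; try (B,hash)→2400, (C,merge)→4580, (C,hash)→7540, (B,merge)→10150, (C,nl)→16300, (B,nl)→41000; best=2400 via (B,hash)
  {ACE}: card=6400; try (E,hash)→2280, (A,hash)→4680, (E,merge)→10080, (E,nl_idx)→12200, (E,nl)→33000, (A,merge)→43000 …(+1); best=2280 via (E,hash)
  {ABCD}: card=120000; try (D,hash)→6400, (C,hash)→12130, (D,merge)→22950, (C,merge)→44930, (D,nl)→242400, (C,nl)→1201930; best=6400 via (D,hash)
  {ABCE}: card=12800; try (E,hash)→4480, (B,hash)→9280, (E,merge)→21880, (E,nl_idx)→24800, (E,nl)→66400, (B,merge)→92230 …(+1); best=4480 via (E,hash)
  {ABCDE}: card=960000; try (D,hash)→19680, (E,hash)→126880, (D,merge)→197830, (E,nl_idx)→1686400, (D,nl)→1924480, (E,merge)→2166680 …(+1); best=19680 via (D,hash)

cost=19680; order=C,A,B,E,D; methods=hash,hash,hash,hash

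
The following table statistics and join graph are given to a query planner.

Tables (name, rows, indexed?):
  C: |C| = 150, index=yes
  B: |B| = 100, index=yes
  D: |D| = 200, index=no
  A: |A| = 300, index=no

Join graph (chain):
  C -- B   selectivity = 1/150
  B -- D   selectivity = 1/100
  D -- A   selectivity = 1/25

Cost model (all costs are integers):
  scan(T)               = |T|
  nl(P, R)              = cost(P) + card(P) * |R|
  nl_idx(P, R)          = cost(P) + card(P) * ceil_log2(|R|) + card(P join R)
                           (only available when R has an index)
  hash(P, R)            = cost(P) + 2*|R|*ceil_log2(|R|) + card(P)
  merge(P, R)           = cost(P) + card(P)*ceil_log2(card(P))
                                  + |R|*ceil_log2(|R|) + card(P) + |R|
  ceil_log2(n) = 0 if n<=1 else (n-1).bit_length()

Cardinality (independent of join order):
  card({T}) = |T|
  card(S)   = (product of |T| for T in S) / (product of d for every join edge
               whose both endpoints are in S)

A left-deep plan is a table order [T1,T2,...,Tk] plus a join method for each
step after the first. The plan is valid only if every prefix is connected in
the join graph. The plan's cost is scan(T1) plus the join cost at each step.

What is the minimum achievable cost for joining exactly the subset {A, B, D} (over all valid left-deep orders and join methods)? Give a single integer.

Selinger DP over subsets of {A,B,D}:
  {B}: scan cost=100, card=100
  {D}: scan cost=200, card=200
  {A}: scan cost=300, card=300
  {BD}: card=200; try (B,hash)→1800, (B,nl_idx)→1800, (D,merge)→2700, (B,merge)→2800, (D,hash)→3400, (D,nl)→20100 …(+1); best=1800 via (B,hash)
  {AD}: card=2400; try (D,hash)→3800, (A,merge)→5000, (D,merge)→5100, (A,hash)→5800, (A,nl)→60200, (D,nl)→60300; best=3800 via (D,hash)
  {ABD}: card=2400; try (A,merge)→6600, (A,hash)→7400, (B,hash)→7600, (B,nl_idx)→23000, (B,merge)→35800, (A,nl)→61800 …(+1); best=6600 via (A,merge)

6600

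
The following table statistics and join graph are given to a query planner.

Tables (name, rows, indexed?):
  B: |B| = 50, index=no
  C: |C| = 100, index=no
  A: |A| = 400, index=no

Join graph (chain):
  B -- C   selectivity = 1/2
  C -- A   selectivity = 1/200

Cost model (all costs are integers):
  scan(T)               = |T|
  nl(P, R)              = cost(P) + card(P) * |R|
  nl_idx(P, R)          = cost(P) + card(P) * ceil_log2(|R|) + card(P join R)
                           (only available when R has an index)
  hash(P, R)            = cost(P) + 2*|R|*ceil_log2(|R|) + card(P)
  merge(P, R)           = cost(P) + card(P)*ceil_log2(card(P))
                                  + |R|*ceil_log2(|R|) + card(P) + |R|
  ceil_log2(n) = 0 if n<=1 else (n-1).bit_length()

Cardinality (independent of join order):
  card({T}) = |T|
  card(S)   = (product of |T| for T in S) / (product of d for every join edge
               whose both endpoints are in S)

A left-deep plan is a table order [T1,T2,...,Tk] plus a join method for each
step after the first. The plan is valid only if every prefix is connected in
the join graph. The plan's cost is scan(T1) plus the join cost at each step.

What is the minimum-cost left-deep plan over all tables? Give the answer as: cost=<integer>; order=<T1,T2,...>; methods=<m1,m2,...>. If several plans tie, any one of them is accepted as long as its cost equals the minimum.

cost=3000; order=A,C,B; methods=hash,hash

Selinger DP (subsets sized 1..n):
  {B}: scan cost=50, card=50
  {C}: scan cost=100, card=100
  {A}: scan cost=400, card=400
  {BC}: card=2500; try (B,hash)→800, (C,merge)→1200, (B,merge)→1250, (C,hash)→1500, (C,nl)→5050, (B,nl)→5100; best=800 via (B,hash)
  {AC}: card=200; try (C,hash)→2200, (A,merge)→4900, (C,merge)→5200, (A,hash)→7400, (A,nl)→40100, (C,nl)→40400; best=2200 via (C,hash)
  {ABC}: card=5000; try (B,hash)→3000, (B,merge)→4350, (A,hash)→10500, (B,nl)→12200, (A,merge)→37300, (A,nl)→1000800; best=3000 via (B,hash)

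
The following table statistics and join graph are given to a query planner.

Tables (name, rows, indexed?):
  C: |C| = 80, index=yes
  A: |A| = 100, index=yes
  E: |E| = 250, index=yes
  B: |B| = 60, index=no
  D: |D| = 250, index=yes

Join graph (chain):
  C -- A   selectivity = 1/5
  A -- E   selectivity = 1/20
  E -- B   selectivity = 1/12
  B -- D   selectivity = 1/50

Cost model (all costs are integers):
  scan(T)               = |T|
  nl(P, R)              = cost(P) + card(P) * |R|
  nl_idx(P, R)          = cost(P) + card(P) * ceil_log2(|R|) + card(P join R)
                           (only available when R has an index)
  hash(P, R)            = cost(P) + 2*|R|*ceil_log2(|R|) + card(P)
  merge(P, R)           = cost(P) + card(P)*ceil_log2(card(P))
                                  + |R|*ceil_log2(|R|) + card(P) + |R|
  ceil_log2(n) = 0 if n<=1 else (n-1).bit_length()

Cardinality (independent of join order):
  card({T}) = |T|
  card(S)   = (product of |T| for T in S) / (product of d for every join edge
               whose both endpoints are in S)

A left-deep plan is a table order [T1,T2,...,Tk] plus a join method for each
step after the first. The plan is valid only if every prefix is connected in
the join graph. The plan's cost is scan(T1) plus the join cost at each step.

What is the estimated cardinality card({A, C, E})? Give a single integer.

Tables in S: A(100), C(80), E(250)
Edges inside S: C-A(d=5), A-E(d=20)
numerator = 100 * 80 * 250 = 2000000
denominator = 5 * 20 = 100
card(S) = 2000000 / 100 = 20000

20000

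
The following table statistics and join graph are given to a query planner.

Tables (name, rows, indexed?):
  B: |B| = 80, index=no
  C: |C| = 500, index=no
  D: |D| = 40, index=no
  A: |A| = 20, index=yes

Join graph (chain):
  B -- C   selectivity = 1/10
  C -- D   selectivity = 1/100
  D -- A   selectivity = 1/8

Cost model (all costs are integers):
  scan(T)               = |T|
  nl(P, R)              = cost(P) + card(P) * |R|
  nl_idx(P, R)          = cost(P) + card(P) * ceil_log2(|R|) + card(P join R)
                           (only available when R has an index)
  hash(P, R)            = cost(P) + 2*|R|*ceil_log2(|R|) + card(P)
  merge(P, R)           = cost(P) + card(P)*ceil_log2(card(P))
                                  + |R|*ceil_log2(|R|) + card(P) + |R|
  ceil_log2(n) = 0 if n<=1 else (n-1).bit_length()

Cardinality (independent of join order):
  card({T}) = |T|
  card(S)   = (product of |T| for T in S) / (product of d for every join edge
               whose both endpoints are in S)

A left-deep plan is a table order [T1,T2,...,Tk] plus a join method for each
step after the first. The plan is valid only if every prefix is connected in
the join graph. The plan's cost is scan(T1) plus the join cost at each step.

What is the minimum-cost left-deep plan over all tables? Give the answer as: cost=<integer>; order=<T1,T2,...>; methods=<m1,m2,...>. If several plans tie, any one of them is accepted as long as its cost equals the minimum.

Selinger DP (subsets sized 1..n):
  {B}: scan cost=80, card=80
  {C}: scan cost=500, card=500
  {D}: scan cost=40, card=40
  {A}: scan cost=20, card=20
  {BC}: card=4000; try (B,hash)→2120, (C,merge)→5720, (B,merge)→6140, (C,hash)→9160, (C,nl)→40080, (B,nl)→40500; best=2120 via (B,hash)
  {CD}: card=200; try (D,hash)→1480, (C,merge)→5320, (D,merge)→5780, (C,hash)→9080, (C,nl)→20040, (D,nl)→20500; best=1480 via (D,hash)
  {AD}: card=100; try (A,hash)→280, (A,nl_idx)→340, (D,merge)→420, (A,merge)→440, (D,hash)→520, (D,nl)→820 …(+1); best=280 via (A,hash)
  {BCD}: card=1600; try (B,hash)→2800, (B,merge)→3920, (D,hash)→6600, (B,nl)→17480, (D,merge)→54400, (D,nl)→162120; best=2800 via (B,hash)
  {ACD}: card=500; try (A,hash)→1880, (A,nl_idx)→2980, (A,merge)→3400, (A,nl)→5480, (C,merge)→6080, (C,hash)→9380 …(+1); best=1880 via (A,hash)
  {ABCD}: card=4000; try (B,hash)→3500, (A,hash)→4600, (B,merge)→7520, (A,nl_idx)→14800, (A,merge)→22120, (A,nl)→34800 …(+1); best=3500 via (B,hash)

cost=3500; order=C,D,A,B; methods=hash,hash,hash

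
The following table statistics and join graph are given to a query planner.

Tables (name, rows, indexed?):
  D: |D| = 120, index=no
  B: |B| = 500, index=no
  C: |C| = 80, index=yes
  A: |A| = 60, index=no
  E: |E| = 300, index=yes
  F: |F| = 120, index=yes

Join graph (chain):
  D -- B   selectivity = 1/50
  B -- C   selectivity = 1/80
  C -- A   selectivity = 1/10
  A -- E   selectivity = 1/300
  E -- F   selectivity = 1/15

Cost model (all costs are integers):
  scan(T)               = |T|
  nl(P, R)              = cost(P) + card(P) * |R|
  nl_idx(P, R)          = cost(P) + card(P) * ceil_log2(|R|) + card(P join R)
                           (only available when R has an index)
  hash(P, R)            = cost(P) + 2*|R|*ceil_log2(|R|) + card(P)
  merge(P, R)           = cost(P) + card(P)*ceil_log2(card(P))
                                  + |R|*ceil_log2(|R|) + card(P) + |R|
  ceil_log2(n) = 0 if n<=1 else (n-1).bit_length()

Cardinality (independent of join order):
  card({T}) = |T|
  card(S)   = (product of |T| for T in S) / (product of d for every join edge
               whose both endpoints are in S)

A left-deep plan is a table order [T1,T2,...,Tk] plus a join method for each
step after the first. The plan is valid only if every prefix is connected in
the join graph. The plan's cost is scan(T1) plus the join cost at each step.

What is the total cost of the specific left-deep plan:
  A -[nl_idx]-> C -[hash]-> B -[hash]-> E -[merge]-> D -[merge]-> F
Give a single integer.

step 1: scan A: cost=60, card=60
step 2: join C via nl_idx
    card(P join C) = 60*80/(10) = 480
    cost = 60 + 60*7 + 480 = 960
step 3: join B via hash
    card(P join B) = 480*500/(80) = 3000
    cost = 960 + 2*500*9 + 480 = 10440
step 4: join E via hash
    card(P join E) = 3000*300/(300) = 3000
    cost = 10440 + 2*300*9 + 3000 = 18840
step 5: join D via merge
    card(P join D) = 3000*120/(50) = 7200
    cost = 18840 + 3000*12 + 120*7 + 3000 + 120 = 58800
step 6: join F via merge
    card(P join F) = 7200*120/(15) = 57600
    cost = 58800 + 7200*13 + 120*7 + 7200 + 120 = 160560

160560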